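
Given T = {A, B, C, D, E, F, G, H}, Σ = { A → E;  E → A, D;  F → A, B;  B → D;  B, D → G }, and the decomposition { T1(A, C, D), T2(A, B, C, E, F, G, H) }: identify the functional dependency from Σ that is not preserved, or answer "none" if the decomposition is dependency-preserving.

Check B → D: no single fragment contains all of {B, D}, and the restricted closure of {B} across the fragments never reaches {D}.
A → E is preserved.
E → A, D is preserved.
F → A, B is preserved.
B, D → G is preserved.

B → D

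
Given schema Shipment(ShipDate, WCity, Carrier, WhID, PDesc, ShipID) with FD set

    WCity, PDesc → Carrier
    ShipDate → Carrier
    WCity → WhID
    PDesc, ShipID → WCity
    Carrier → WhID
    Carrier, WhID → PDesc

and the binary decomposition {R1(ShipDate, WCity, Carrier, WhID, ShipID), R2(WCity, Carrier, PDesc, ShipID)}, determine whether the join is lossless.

Yes

Common attributes: R1 ∩ R2 = {WCity, Carrier, ShipID}.
Closure of {WCity, Carrier, ShipID}: WCity → WhID applies, adding WhID; Carrier, WhID → PDesc applies, adding PDesc. So (WCity, Carrier, ShipID)⁺ = {WCity, Carrier, WhID, PDesc, ShipID}.
This closure contains every attribute of R2, so R1 ∩ R2 → R2. The join is lossless.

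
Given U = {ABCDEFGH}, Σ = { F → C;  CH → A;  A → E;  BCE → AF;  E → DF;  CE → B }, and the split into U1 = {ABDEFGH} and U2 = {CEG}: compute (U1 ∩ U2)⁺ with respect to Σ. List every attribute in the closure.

U1 ∩ U2 = {EG}.
E → DF applies, adding DF
F → C applies, adding C
CE → B applies, adding B
BCE → AF applies, adding A
Closure: {ABCDEFG}.

ABCDEFG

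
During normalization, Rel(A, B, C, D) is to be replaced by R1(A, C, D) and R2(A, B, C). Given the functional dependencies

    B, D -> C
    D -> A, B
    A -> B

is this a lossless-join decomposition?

Yes

Common attributes: R1 ∩ R2 = {A, C}.
Closure of {A, C}: A → B applies, adding B. So (A, C)⁺ = {A, B, C}.
This closure contains every attribute of R2, so R1 ∩ R2 → R2. The join is lossless.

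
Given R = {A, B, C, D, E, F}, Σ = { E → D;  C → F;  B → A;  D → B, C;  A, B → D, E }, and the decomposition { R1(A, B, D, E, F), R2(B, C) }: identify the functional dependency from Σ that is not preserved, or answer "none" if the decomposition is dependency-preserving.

C → F

Check C → F: no single fragment contains all of {C, F}, and the restricted closure of {C} across the fragments never reaches {F}.
E → D is preserved.
B → A is preserved.
D → B, C is preserved.
A, B → D, E is preserved.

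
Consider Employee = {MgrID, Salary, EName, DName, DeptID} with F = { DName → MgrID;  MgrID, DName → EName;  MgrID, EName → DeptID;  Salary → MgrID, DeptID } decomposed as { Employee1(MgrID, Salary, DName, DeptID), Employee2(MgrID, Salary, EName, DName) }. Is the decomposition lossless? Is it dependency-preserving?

Lossless test: (MgrID, Salary, DName)⁺ = {MgrID, Salary, EName, DName, DeptID}, which contains all of one fragment — lossless.
Dependency preservation: the restricted closure of {MgrID, EName} across the fragments never reaches {DeptID}, so MgrID, EName → DeptID cannot be enforced without a join — not preserved.

lossless but not dependency-preserving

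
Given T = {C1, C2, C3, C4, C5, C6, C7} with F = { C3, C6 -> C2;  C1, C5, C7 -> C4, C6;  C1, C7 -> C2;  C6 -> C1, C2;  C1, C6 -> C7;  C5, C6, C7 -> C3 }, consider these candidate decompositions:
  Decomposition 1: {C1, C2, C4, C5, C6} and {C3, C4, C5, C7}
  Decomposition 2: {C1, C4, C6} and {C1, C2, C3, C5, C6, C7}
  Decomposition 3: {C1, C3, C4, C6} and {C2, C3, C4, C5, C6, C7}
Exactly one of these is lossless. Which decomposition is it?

Decomposition 1: common = {C4, C5}, closure = {C4, C5} → lossy.
Decomposition 2: common = {C1, C6}, closure = {C1, C2, C6, C7} → lossy.
Decomposition 3: common = {C3, C4, C6}, closure = {C1, C2, C3, C4, C6, C7} → lossless.

Decomposition 3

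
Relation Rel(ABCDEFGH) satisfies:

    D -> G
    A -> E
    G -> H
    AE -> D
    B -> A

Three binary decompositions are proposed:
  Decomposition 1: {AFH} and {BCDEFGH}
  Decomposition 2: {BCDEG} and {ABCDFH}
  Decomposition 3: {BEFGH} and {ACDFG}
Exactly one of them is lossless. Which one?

Decomposition 2

Decomposition 1: common = {FH}, closure = {FH} → lossy.
Decomposition 2: common = {BCD}, closure = {ABCDEGH} → lossless.
Decomposition 3: common = {FG}, closure = {FGH} → lossy.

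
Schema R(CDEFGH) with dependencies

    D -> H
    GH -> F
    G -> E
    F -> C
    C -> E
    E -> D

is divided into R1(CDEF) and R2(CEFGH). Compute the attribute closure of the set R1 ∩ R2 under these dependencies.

CDEFH

R1 ∩ R2 = {CEF}.
E → D applies, adding D
D → H applies, adding H
Closure: {CDEFH}.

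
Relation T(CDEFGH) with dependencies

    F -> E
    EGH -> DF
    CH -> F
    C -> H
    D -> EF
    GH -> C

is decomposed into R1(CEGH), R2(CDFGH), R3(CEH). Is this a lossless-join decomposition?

Chase test. Columns are CDEFGH; row i has aⱼ where attribute j ∈ Ri, else bᵢⱼ.
Initial tableau (one row per fragment):
  row 1: a1 b12 a3 b14 a5 a6
  row 2: a1 a2 b23 a4 a5 a6
  row 3: a1 b32 a3 b34 b35 a6
Rows 1 and 2 agree on CH; apply CH→F and equate their F entries.
Rows 1 and 3 agree on CH; apply CH→F and equate their F entries.
Rows 1 and 2 agree on F; apply F→E and equate their E entries.
Rows 1 and 2 agree on EGH; apply EGH→DF and equate their DF entries.
Row 1 is now all distinguished symbols — the join is lossless.

Yes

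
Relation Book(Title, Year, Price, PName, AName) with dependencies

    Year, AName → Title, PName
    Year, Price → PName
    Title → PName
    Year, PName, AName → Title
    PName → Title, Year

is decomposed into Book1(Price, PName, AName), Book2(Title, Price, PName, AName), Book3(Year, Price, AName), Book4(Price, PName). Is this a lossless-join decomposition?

Chase test. Columns are Title, Year, Price, PName, AName; row i has aⱼ where attribute j ∈ Booki, else bᵢⱼ.
Initial tableau (one row per fragment):
  row 1: b11 b12 a3 a4 a5
  row 2: a1 b22 a3 a4 a5
  row 3: b31 a2 a3 b34 a5
  row 4: b41 b42 a3 a4 b45
Rows 1 and 2 agree on PName; apply PName→Title, Year and equate their Title, Year entries.
Rows 1 and 4 agree on PName; apply PName→Title, Year and equate their Title, Year entries.
No row becomes fully distinguished — the join is lossy.

No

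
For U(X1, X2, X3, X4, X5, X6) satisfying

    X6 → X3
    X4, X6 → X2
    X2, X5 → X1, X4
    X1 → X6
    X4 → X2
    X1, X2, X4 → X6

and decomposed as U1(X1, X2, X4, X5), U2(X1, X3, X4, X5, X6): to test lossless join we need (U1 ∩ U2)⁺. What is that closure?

U1 ∩ U2 = {X1, X4, X5}.
X1 → X6 applies, adding X6
X4 → X2 applies, adding X2
X6 → X3 applies, adding X3
Closure: {X1, X2, X3, X4, X5, X6}.

X1, X2, X3, X4, X5, X6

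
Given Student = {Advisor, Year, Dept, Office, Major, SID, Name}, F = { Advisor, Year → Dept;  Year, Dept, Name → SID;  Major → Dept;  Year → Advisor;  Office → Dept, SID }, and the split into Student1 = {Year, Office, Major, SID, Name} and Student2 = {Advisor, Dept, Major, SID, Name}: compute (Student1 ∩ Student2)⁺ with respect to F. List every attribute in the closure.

Dept, Major, SID, Name

Student1 ∩ Student2 = {Major, SID, Name}.
Major → Dept applies, adding Dept
Closure: {Dept, Major, SID, Name}.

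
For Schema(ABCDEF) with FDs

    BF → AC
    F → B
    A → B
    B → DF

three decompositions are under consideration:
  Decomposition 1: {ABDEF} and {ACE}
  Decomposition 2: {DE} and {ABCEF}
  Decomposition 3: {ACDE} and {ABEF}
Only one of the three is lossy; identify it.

Decomposition 1: common = {AE}, closure = {ABCDEF} → lossless.
Decomposition 2: common = {E}, closure = {E} → lossy.
Decomposition 3: common = {AE}, closure = {ABCDEF} → lossless.

Decomposition 2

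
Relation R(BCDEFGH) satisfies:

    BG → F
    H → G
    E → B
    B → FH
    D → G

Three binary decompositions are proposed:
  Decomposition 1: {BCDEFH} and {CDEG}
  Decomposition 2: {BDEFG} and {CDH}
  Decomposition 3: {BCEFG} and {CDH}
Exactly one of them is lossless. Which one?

Decomposition 1

Decomposition 1: common = {CDE}, closure = {BCDEFGH} → lossless.
Decomposition 2: common = {D}, closure = {DG} → lossy.
Decomposition 3: common = {C}, closure = {C} → lossy.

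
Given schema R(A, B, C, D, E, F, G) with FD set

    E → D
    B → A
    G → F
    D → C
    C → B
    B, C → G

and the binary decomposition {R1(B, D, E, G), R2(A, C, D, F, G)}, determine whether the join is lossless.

Yes

Common attributes: R1 ∩ R2 = {D, G}.
Closure of {D, G}: G → F applies, adding F; D → C applies, adding C; C → B applies, adding B; B → A applies, adding A. So (D, G)⁺ = {A, B, C, D, F, G}.
This closure contains every attribute of R2, so R1 ∩ R2 → R2. The join is lossless.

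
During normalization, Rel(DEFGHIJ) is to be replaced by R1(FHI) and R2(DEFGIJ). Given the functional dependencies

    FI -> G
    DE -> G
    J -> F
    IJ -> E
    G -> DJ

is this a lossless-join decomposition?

Common attributes: R1 ∩ R2 = {FI}.
Closure of {FI}: FI → G applies, adding G; G → DJ applies, adding DJ; IJ → E applies, adding E. So (FI)⁺ = {DEFGIJ}.
This closure contains every attribute of R2, so R1 ∩ R2 → R2. The join is lossless.

Yes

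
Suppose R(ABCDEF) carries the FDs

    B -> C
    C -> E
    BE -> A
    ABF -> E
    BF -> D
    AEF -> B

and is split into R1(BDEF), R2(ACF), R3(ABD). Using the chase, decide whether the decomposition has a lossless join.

Chase test. Columns are ABCDEF; row i has aⱼ where attribute j ∈ Ri, else bᵢⱼ.
Initial tableau (one row per fragment):
  row 1: b11 a2 b13 a4 a5 a6
  row 2: a1 b22 a3 b24 b25 a6
  row 3: a1 a2 b33 a4 b35 b36
Rows 1 and 3 agree on B; apply B→C and equate their C entries.
Rows 1 and 3 agree on C; apply C→E and equate their E entries.
Rows 1 and 3 agree on BE; apply BE→A and equate their A entries.
No row becomes fully distinguished — the join is lossy.

No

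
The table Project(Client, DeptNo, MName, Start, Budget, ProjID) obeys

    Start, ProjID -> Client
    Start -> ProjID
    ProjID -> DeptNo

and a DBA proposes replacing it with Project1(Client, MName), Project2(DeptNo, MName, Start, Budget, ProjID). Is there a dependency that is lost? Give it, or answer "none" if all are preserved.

Check Start, ProjID → Client: no single fragment contains all of {Client, Start, ProjID}, and the restricted closure of {Start, ProjID} across the fragments never reaches {Client}.
Start → ProjID is preserved.
ProjID → DeptNo is preserved.

Start, ProjID -> Client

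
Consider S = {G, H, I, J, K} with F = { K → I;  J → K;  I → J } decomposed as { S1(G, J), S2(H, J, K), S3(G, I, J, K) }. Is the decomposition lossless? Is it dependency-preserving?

lossy but dependency-preserving

Lossless test (chase): Rows 2 and 3 agree on K; apply K→I and equate their I entries. Rows 1 and 2 agree on J; apply J→K and equate their K entries. Rows 1 and 2 agree on K; apply K→I and equate their I entries. No row becomes fully distinguished — the join is lossy.
Dependency preservation: every FD's attributes lie within a single fragment, so each can be enforced locally — preserved.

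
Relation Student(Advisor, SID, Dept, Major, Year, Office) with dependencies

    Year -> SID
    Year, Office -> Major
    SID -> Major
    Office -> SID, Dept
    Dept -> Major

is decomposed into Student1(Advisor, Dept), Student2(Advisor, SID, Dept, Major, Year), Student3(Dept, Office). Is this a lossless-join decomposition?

Chase test. Columns are Advisor, SID, Dept, Major, Year, Office; row i has aⱼ where attribute j ∈ Studenti, else bᵢⱼ.
Initial tableau (one row per fragment):
  row 1: a1 b12 a3 b14 b15 b16
  row 2: a1 a2 a3 a4 a5 b26
  row 3: b31 b32 a3 b34 b35 a6
Rows 1 and 2 agree on Dept; apply Dept→Major and equate their Major entries.
Rows 1 and 3 agree on Dept; apply Dept→Major and equate their Major entries.
No row becomes fully distinguished — the join is lossy.

No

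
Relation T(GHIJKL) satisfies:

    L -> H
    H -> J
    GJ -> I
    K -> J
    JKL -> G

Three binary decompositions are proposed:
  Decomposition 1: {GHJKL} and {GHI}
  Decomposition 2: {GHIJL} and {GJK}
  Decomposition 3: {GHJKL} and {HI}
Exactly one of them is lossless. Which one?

Decomposition 1

Decomposition 1: common = {GH}, closure = {GHIJ} → lossless.
Decomposition 2: common = {GJ}, closure = {GIJ} → lossy.
Decomposition 3: common = {H}, closure = {HJ} → lossy.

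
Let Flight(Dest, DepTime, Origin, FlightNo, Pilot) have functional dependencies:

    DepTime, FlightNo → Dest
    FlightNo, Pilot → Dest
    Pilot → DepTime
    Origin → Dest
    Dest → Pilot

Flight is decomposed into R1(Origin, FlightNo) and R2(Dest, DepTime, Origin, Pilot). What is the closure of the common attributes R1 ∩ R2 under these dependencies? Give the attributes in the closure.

Dest, DepTime, Origin, Pilot

R1 ∩ R2 = {Origin}.
Origin → Dest applies, adding Dest
Dest → Pilot applies, adding Pilot
Pilot → DepTime applies, adding DepTime
Closure: {Dest, DepTime, Origin, Pilot}.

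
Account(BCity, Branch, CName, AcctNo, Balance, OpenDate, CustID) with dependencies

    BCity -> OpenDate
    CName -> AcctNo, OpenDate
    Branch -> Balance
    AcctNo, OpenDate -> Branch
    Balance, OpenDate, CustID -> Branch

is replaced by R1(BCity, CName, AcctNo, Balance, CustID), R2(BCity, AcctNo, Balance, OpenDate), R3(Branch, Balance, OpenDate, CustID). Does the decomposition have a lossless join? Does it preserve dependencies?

Lossless test (chase): Rows 1 and 2 agree on BCity; apply BCity→OpenDate and equate their OpenDate entries. Rows 1 and 2 agree on AcctNo, OpenDate; apply AcctNo, OpenDate→Branch and equate their Branch entries. Rows 1 and 3 agree on Balance, OpenDate, CustID; apply Balance, OpenDate, CustID→Branch and equate their Branch entries. Row 1 is now all distinguished symbols — the join is lossless.
Dependency preservation: the restricted closure of {CName} across the fragments never reaches {AcctNo, OpenDate}, so CName → AcctNo, OpenDate cannot be enforced without a join — not preserved.

lossless but not dependency-preserving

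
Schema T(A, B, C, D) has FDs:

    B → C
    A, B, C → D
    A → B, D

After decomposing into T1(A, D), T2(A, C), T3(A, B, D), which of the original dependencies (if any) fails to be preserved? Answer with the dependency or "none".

Check B → C: no single fragment contains all of {B, C}, and the restricted closure of {B} across the fragments never reaches {C}.
A, B, C → D is preserved.
A → B, D is preserved.

B → C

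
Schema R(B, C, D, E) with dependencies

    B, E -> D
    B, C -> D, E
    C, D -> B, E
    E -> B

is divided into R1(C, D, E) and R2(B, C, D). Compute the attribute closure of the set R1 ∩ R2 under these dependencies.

B, C, D, E

R1 ∩ R2 = {C, D}.
C, D → B, E applies, adding B, E
Closure: {B, C, D, E}.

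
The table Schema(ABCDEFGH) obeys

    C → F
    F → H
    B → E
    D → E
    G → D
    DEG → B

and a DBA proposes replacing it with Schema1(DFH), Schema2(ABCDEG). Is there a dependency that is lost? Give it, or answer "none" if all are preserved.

C → F

Check C → F: no single fragment contains all of {CF}, and the restricted closure of {C} across the fragments never reaches {F}.
F → H is preserved.
B → E is preserved.
D → E is preserved.
G → D is preserved.
DEG → B is preserved.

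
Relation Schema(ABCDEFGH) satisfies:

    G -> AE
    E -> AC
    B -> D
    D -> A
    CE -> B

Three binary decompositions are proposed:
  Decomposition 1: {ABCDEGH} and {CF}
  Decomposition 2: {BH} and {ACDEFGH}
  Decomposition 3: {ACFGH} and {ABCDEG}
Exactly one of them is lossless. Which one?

Decomposition 1: common = {C}, closure = {C} → lossy.
Decomposition 2: common = {H}, closure = {H} → lossy.
Decomposition 3: common = {ACG}, closure = {ABCDEG} → lossless.

Decomposition 3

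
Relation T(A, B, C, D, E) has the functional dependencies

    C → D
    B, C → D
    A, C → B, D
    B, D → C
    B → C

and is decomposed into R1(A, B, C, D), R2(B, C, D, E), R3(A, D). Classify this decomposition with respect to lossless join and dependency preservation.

lossy but dependency-preserving

Lossless test (chase): applying each FD to every pair of rows produces no changes in the tableau, so no row becomes fully distinguished — the join is lossy.
Dependency preservation: every FD's attributes lie within a single fragment, so each can be enforced locally — preserved.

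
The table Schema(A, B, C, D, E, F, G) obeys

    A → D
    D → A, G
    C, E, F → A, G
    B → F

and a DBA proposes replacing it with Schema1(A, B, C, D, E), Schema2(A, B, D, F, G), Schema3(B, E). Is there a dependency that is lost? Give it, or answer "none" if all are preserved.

C, E, F → A, G

Check C, E, F → A, G: no single fragment contains all of {A, C, E, F, G}, and the restricted closure of {C, E, F} across the fragments never reaches {A, G}.
A → D is preserved.
D → A, G is preserved.
B → F is preserved.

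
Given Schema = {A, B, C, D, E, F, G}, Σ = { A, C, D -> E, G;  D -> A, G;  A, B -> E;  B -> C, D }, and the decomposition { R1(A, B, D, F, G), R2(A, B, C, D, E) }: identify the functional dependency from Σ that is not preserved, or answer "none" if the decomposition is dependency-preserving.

A, C, D → E, G: restricted closure across fragments reaches E, G.
D → A, G lies within R1.
A, B → E lies within R2.
B → C, D lies within R2.
Every dependency is enforceable on the fragments, so the decomposition is dependency-preserving.

none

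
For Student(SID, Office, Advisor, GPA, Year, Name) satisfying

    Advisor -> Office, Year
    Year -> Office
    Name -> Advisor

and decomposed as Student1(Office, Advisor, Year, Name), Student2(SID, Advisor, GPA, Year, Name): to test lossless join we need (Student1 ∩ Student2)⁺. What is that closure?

Student1 ∩ Student2 = {Advisor, Year, Name}.
Advisor → Office, Year applies, adding Office
Closure: {Office, Advisor, Year, Name}.

Office, Advisor, Year, Name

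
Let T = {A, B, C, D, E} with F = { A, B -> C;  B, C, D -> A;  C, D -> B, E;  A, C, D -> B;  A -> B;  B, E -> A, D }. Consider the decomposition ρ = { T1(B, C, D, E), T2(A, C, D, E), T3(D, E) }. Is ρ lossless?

Chase test. Columns are A, B, C, D, E; row i has aⱼ where attribute j ∈ Ti, else bᵢⱼ.
Initial tableau (one row per fragment):
  row 1: b11 a2 a3 a4 a5
  row 2: a1 b22 a3 a4 a5
  row 3: b31 b32 b33 a4 a5
Rows 1 and 2 agree on C, D; apply C, D→B, E and equate their B, E entries.
Rows 1 and 2 agree on B, E; apply B, E→A, D and equate their A, D entries.
Row 1 is now all distinguished symbols — the join is lossless.

Yes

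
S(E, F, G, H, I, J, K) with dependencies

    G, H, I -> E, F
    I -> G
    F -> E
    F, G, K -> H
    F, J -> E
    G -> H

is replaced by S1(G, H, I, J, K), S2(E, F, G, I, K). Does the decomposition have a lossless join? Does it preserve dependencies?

Lossless test: (G, I, K)⁺ = {E, F, G, H, I, K}, which contains all of one fragment — lossless.
Dependency preservation: G, H, I → E, F; F, G, K → H; F, J → E are not contained in any single fragment, but the restricted closure of each left-hand side across the fragments still reaches the right-hand side; the remaining FDs each lie inside some fragment. All dependencies are preserved.

lossless and dependency-preserving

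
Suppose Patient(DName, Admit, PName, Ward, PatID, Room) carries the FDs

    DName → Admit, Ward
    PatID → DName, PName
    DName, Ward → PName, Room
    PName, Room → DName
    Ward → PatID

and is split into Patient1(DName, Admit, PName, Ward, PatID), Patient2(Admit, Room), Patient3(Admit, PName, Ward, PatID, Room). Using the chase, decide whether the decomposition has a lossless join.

Chase test. Columns are DName, Admit, PName, Ward, PatID, Room; row i has aⱼ where attribute j ∈ Patienti, else bᵢⱼ.
Initial tableau (one row per fragment):
  row 1: a1 a2 a3 a4 a5 b16
  row 2: b21 a2 b23 b24 b25 a6
  row 3: b31 a2 a3 a4 a5 a6
Rows 1 and 3 agree on PatID; apply PatID→DName, PName and equate their DName, PName entries.
Rows 1 and 3 agree on DName, Ward; apply DName, Ward→PName, Room and equate their PName, Room entries.
Row 1 is now all distinguished symbols — the join is lossless.

Yes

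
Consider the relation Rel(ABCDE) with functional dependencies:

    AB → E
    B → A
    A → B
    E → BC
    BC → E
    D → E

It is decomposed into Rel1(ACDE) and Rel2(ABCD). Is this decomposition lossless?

Common attributes: Rel1 ∩ Rel2 = {ACD}.
Closure of {ACD}: A → B applies, adding B; BC → E applies, adding E. So (ACD)⁺ = {ABCDE}.
This closure contains every attribute of Rel1, so Rel1 ∩ Rel2 → Rel1. The join is lossless.

Yes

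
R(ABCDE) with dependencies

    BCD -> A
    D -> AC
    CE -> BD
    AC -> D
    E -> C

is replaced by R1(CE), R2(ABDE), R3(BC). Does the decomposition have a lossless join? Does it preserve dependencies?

Lossless test (chase): Rows 1 and 2 agree on E; apply E→C and equate their C entries. Rows 1 and 2 agree on CE; apply CE→BD and equate their BD entries. Rows 1 and 2 agree on BCD; apply BCD→A and equate their A entries. Row 1 is now all distinguished symbols — the join is lossless.
Dependency preservation: the restricted closure of {D} across the fragments never reaches {AC}, so D → AC cannot be enforced without a join — not preserved.

lossless but not dependency-preserving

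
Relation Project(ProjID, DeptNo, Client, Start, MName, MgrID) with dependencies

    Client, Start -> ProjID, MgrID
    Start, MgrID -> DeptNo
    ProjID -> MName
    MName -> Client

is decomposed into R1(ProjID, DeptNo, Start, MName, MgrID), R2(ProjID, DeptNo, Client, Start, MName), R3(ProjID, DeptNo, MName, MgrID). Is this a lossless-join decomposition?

Chase test. Columns are ProjID, DeptNo, Client, Start, MName, MgrID; row i has aⱼ where attribute j ∈ Ri, else bᵢⱼ.
Initial tableau (one row per fragment):
  row 1: a1 a2 b13 a4 a5 a6
  row 2: a1 a2 a3 a4 a5 b26
  row 3: a1 a2 b33 b34 a5 a6
Rows 1 and 2 agree on MName; apply MName→Client and equate their Client entries.
Rows 1 and 3 agree on MName; apply MName→Client and equate their Client entries.
Rows 1 and 2 agree on Client, Start; apply Client, Start→ProjID, MgrID and equate their ProjID, MgrID entries.
Row 1 is now all distinguished symbols — the join is lossless.

Yes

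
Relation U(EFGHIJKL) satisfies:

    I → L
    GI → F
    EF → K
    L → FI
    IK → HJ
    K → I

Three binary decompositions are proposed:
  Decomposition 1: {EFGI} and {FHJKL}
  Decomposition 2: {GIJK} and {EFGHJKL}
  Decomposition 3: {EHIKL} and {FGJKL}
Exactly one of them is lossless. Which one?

Decomposition 1: common = {F}, closure = {F} → lossy.
Decomposition 2: common = {GJK}, closure = {FGHIJKL} → lossless.
Decomposition 3: common = {KL}, closure = {FHIJKL} → lossy.

Decomposition 2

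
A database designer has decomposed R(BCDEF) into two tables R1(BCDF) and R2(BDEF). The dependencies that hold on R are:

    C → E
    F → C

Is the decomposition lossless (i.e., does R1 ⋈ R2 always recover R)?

Common attributes: R1 ∩ R2 = {BDF}.
Closure of {BDF}: F → C applies, adding C; C → E applies, adding E. So (BDF)⁺ = {BCDEF}.
This closure contains every attribute of R1, so R1 ∩ R2 → R1. The join is lossless.

Yes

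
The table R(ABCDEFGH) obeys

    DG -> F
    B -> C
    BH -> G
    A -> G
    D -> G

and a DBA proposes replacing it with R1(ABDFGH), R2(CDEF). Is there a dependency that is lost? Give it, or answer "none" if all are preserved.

Check B → C: no single fragment contains all of {BC}, and the restricted closure of {B} across the fragments never reaches {C}.
DG → F is preserved.
BH → G is preserved.
A → G is preserved.
D → G is preserved.

B -> C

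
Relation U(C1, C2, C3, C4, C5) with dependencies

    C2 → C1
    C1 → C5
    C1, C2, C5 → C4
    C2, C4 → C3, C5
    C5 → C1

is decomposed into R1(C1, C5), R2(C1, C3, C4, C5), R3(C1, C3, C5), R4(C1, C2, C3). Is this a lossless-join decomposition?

Chase test. Columns are C1, C2, C3, C4, C5; row i has aⱼ where attribute j ∈ Ri, else bᵢⱼ.
Initial tableau (one row per fragment):
  row 1: a1 b12 b13 b14 a5
  row 2: a1 b22 a3 a4 a5
  row 3: a1 b32 a3 b34 a5
  row 4: a1 a2 a3 b44 b45
Rows 1 and 4 agree on C1; apply C1→C5 and equate their C5 entries.
No row becomes fully distinguished — the join is lossy.

No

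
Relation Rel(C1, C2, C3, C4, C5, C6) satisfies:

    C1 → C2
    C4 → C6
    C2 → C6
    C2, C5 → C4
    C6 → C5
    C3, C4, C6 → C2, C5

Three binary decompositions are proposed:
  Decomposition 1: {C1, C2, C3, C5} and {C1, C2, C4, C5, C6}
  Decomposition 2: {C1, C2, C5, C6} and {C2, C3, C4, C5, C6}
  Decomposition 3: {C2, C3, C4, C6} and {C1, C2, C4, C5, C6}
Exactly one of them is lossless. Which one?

Decomposition 1: common = {C1, C2, C5}, closure = {C1, C2, C4, C5, C6} → lossless.
Decomposition 2: common = {C2, C5, C6}, closure = {C2, C4, C5, C6} → lossy.
Decomposition 3: common = {C2, C4, C6}, closure = {C2, C4, C5, C6} → lossy.

Decomposition 1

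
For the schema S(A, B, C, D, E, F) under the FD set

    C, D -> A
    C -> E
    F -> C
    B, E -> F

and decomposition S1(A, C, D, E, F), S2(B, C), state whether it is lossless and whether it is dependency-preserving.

lossy and not dependency-preserving

Lossless test: (C)⁺ = {C, E}, which is a superkey of neither fragment — lossy.
Dependency preservation: the restricted closure of {B, E} across the fragments never reaches {F}, so B, E → F cannot be enforced without a join — not preserved.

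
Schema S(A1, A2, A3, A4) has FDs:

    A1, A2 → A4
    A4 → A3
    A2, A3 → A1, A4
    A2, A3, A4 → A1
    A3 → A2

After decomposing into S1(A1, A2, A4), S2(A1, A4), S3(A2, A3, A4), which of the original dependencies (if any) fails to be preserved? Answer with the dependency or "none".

A1, A2 → A4 lies within S1.
A4 → A3 lies within S3.
A2, A3 → A1, A4: restricted closure across fragments reaches A1, A4.
A2, A3, A4 → A1: restricted closure across fragments reaches A1.
A3 → A2 lies within S3.
Every dependency is enforceable on the fragments, so the decomposition is dependency-preserving.

none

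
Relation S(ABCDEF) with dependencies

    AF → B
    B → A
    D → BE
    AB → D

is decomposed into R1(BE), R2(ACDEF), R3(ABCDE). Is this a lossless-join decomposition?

Yes

Chase test. Columns are ABCDEF; row i has aⱼ where attribute j ∈ Ri, else bᵢⱼ.
Initial tableau (one row per fragment):
  row 1: b11 a2 b13 b14 a5 b16
  row 2: a1 b22 a3 a4 a5 a6
  row 3: a1 a2 a3 a4 a5 b36
Rows 1 and 3 agree on B; apply B→A and equate their A entries.
Rows 2 and 3 agree on D; apply D→BE and equate their BE entries.
Rows 1 and 2 agree on AB; apply AB→D and equate their D entries.
Row 2 is now all distinguished symbols — the join is lossless.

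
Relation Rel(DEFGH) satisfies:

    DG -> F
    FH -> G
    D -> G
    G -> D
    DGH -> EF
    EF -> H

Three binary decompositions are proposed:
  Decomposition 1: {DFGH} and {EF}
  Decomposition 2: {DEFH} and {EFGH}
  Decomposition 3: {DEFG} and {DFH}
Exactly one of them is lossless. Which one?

Decomposition 1: common = {F}, closure = {F} → lossy.
Decomposition 2: common = {EFH}, closure = {DEFGH} → lossless.
Decomposition 3: common = {DF}, closure = {DFG} → lossy.

Decomposition 2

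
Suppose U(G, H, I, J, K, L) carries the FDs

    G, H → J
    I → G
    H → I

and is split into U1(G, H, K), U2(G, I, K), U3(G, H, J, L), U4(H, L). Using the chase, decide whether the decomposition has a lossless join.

No

Chase test. Columns are G, H, I, J, K, L; row i has aⱼ where attribute j ∈ Ui, else bᵢⱼ.
Initial tableau (one row per fragment):
  row 1: a1 a2 b13 b14 a5 b16
  row 2: a1 b22 a3 b24 a5 b26
  row 3: a1 a2 b33 a4 b35 a6
  row 4: b41 a2 b43 b44 b45 a6
Rows 1 and 3 agree on G, H; apply G, H→J and equate their J entries.
Rows 1 and 3 agree on H; apply H→I and equate their I entries.
Rows 1 and 4 agree on H; apply H→I and equate their I entries.
Rows 1 and 4 agree on I; apply I→G and equate their G entries.
Rows 1 and 4 agree on G, H; apply G, H→J and equate their J entries.
No row becomes fully distinguished — the join is lossy.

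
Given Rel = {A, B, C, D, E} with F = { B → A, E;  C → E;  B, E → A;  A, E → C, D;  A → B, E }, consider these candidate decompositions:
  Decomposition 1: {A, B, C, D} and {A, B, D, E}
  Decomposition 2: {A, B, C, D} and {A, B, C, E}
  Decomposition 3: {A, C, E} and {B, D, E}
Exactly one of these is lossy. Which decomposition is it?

Decomposition 3

Decomposition 1: common = {A, B, D}, closure = {A, B, C, D, E} → lossless.
Decomposition 2: common = {A, B, C}, closure = {A, B, C, D, E} → lossless.
Decomposition 3: common = {E}, closure = {E} → lossy.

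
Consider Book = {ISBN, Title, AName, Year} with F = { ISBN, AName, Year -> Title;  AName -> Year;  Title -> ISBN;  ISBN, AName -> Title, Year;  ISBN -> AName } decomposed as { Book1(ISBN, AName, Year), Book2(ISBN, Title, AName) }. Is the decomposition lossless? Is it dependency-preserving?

lossless and dependency-preserving

Lossless test: (ISBN, AName)⁺ = {ISBN, Title, AName, Year}, which contains all of one fragment — lossless.
Dependency preservation: ISBN, AName, Year → Title; ISBN, AName → Title, Year are not contained in any single fragment, but the restricted closure of each left-hand side across the fragments still reaches the right-hand side; the remaining FDs each lie inside some fragment. All dependencies are preserved.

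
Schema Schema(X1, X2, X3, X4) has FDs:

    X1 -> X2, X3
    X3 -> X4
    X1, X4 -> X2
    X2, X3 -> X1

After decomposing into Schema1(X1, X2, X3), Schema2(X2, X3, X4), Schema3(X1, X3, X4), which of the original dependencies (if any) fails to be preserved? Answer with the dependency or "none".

X1 → X2, X3 lies within Schema1.
X3 → X4 lies within Schema2.
X1, X4 → X2: restricted closure across fragments reaches X2.
X2, X3 → X1 lies within Schema1.
Every dependency is enforceable on the fragments, so the decomposition is dependency-preserving.

none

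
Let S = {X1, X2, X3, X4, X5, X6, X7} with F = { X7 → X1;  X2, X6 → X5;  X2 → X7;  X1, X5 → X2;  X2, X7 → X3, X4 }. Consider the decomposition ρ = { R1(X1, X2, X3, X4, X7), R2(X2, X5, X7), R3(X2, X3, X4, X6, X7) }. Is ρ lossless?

No

Chase test. Columns are X1, X2, X3, X4, X5, X6, X7; row i has aⱼ where attribute j ∈ Ri, else bᵢⱼ.
Initial tableau (one row per fragment):
  row 1: a1 a2 a3 a4 b15 b16 a7
  row 2: b21 a2 b23 b24 a5 b26 a7
  row 3: b31 a2 a3 a4 b35 a6 a7
Rows 1 and 2 agree on X7; apply X7→X1 and equate their X1 entries.
Rows 1 and 3 agree on X7; apply X7→X1 and equate their X1 entries.
Rows 1 and 2 agree on X2, X7; apply X2, X7→X3, X4 and equate their X3, X4 entries.
No row becomes fully distinguished — the join is lossy.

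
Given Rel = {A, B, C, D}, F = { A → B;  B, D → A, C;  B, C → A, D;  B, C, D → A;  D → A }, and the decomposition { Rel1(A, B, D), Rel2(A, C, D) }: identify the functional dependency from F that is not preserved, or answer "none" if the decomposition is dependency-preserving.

B, C → A, D

Check B, C → A, D: no single fragment contains all of {A, B, C, D}, and the restricted closure of {B, C} across the fragments never reaches {A, D}.
A → B is preserved.
B, D → A, C is preserved.
B, C, D → A is preserved.
D → A is preserved.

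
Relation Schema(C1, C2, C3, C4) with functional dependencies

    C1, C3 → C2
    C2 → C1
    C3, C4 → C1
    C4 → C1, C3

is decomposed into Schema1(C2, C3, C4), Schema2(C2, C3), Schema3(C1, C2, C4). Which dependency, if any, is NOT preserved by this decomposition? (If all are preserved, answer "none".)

C1, C3 → C2

Check C1, C3 → C2: no single fragment contains all of {C1, C2, C3}, and the restricted closure of {C1, C3} across the fragments never reaches {C2}.
C2 → C1 is preserved.
C3, C4 → C1 is preserved.
C4 → C1, C3 is preserved.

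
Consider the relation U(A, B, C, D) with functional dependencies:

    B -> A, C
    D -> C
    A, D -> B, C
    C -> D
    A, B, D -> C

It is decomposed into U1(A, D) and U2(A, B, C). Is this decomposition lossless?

Common attributes: U1 ∩ U2 = {A}.
No dependency enlarges {A}, so (A)⁺ = {A}.
The closure contains neither all of U1 = {A, D} nor all of U2 = {A, B, C}, so the common attributes are not a superkey of either fragment. The join is lossy.

No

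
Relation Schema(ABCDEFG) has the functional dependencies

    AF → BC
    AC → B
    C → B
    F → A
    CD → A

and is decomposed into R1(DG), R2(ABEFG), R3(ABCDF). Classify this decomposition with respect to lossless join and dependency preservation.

Lossless test (chase): Rows 2 and 3 agree on AF; apply AF→BC and equate their BC entries. No row becomes fully distinguished — the join is lossy.
Dependency preservation: every FD's attributes lie within a single fragment, so each can be enforced locally — preserved.

lossy but dependency-preserving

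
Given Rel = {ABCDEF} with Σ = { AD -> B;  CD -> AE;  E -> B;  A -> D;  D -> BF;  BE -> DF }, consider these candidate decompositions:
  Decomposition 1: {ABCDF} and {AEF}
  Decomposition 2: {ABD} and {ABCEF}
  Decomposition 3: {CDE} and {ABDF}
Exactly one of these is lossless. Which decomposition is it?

Decomposition 2

Decomposition 1: common = {AF}, closure = {ABDF} → lossy.
Decomposition 2: common = {AB}, closure = {ABDF} → lossless.
Decomposition 3: common = {D}, closure = {BDF} → lossy.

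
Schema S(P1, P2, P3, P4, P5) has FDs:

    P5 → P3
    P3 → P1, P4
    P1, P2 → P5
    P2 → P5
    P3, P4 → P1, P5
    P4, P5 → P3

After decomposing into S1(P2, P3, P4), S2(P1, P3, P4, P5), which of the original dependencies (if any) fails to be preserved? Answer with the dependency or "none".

P5 → P3 lies within S2.
P3 → P1, P4 lies within S2.
P1, P2 → P5: restricted closure across fragments reaches P5.
P2 → P5: restricted closure across fragments reaches P5.
P3, P4 → P1, P5 lies within S2.
P4, P5 → P3 lies within S2.
Every dependency is enforceable on the fragments, so the decomposition is dependency-preserving.

none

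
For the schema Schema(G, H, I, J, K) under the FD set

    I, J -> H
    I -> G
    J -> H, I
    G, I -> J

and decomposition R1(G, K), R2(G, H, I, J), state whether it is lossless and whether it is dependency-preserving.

Lossless test: (G)⁺ = {G}, which is a superkey of neither fragment — lossy.
Dependency preservation: every FD's attributes lie within a single fragment, so each can be enforced locally — preserved.

lossy but dependency-preserving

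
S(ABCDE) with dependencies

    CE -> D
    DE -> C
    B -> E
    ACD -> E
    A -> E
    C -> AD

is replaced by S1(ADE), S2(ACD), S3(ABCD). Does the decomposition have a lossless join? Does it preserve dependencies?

Lossless test (chase): Rows 2 and 3 agree on ACD; apply ACD→E and equate their E entries. Rows 1 and 2 agree on A; apply A→E and equate their E entries. Rows 1 and 2 agree on DE; apply DE→C and equate their C entries. Row 3 is now all distinguished symbols — the join is lossless.
Dependency preservation: the restricted closure of {B} across the fragments never reaches {E}, so B → E cannot be enforced without a join — not preserved.

lossless but not dependency-preserving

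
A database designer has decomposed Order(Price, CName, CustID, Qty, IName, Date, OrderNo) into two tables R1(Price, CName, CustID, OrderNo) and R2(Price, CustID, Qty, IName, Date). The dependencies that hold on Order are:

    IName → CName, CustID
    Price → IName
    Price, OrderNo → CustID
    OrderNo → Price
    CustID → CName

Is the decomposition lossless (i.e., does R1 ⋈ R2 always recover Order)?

No

Common attributes: R1 ∩ R2 = {Price, CustID}.
Closure of {Price, CustID}: Price → IName applies, adding IName; CustID → CName applies, adding CName. So (Price, CustID)⁺ = {Price, CName, CustID, IName}.
The closure contains neither all of R1 = {Price, CName, CustID, OrderNo} nor all of R2 = {Price, CustID, Qty, IName, Date}, so the common attributes are not a superkey of either fragment. The join is lossy.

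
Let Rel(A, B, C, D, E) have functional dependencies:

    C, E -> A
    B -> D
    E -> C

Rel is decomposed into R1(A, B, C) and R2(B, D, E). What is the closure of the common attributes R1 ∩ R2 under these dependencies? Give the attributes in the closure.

R1 ∩ R2 = {B}.
B → D applies, adding D
Closure: {B, D}.

B, D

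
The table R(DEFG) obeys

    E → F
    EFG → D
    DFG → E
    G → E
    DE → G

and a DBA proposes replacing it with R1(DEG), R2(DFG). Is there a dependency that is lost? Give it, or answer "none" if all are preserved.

Check E → F: no single fragment contains all of {EF}, and the restricted closure of {E} across the fragments never reaches {F}.
EFG → D is preserved.
DFG → E is preserved.
G → E is preserved.
DE → G is preserved.

E → F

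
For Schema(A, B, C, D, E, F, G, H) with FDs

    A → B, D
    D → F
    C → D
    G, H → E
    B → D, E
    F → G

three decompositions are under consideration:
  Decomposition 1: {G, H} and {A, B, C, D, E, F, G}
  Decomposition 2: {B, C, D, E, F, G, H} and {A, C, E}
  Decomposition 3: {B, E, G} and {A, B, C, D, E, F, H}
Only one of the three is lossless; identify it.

Decomposition 3

Decomposition 1: common = {G}, closure = {G} → lossy.
Decomposition 2: common = {C, E}, closure = {C, D, E, F, G} → lossy.
Decomposition 3: common = {B, E}, closure = {B, D, E, F, G} → lossless.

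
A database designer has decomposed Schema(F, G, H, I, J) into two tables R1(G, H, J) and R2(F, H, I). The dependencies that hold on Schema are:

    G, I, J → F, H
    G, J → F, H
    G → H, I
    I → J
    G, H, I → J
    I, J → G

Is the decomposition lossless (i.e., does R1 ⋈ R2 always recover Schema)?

Common attributes: R1 ∩ R2 = {H}.
No dependency enlarges {H}, so (H)⁺ = {H}.
The closure contains neither all of R1 = {G, H, J} nor all of R2 = {F, H, I}, so the common attributes are not a superkey of either fragment. The join is lossy.

No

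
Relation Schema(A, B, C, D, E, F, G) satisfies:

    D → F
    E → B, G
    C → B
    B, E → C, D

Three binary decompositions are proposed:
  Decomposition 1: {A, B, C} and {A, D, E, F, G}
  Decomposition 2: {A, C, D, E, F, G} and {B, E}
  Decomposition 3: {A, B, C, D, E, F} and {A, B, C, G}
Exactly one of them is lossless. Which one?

Decomposition 1: common = {A}, closure = {A} → lossy.
Decomposition 2: common = {E}, closure = {B, C, D, E, F, G} → lossless.
Decomposition 3: common = {A, B, C}, closure = {A, B, C} → lossy.

Decomposition 2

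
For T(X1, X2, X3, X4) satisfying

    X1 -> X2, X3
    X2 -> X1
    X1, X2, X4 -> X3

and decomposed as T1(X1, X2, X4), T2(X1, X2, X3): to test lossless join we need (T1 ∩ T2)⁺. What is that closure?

T1 ∩ T2 = {X1, X2}.
X1 → X2, X3 applies, adding X3
Closure: {X1, X2, X3}.

X1, X2, X3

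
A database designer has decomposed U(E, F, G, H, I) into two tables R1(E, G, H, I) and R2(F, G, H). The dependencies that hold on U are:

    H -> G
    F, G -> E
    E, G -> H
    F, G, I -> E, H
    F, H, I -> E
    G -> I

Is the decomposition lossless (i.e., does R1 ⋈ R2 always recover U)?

Common attributes: R1 ∩ R2 = {G, H}.
Closure of {G, H}: G → I applies, adding I. So (G, H)⁺ = {G, H, I}.
The closure contains neither all of R1 = {E, G, H, I} nor all of R2 = {F, G, H}, so the common attributes are not a superkey of either fragment. The join is lossy.

No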